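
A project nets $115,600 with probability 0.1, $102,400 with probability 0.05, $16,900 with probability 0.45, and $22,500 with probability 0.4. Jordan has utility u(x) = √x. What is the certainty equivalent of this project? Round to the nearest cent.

E[u] = 0.1·√115600 + 0.05·√102400 + 0.45·√16900 + 0.4·√22500 = 0.1·340 + 0.05·320 + 0.45·130 + 0.4·150 = 168.5
CE = (168.5)² = 28392.25

$28,392.25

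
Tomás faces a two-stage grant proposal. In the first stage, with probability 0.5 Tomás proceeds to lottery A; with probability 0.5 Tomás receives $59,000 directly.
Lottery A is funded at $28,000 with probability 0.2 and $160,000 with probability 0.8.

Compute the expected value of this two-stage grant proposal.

EV(A) = 0.2 × 28000 + 0.8 × 160000 = 5600 + 128000 = 133600
Branch B: 59000 (certain)
Overall = 0.5 × 133600 + 0.5 × 59000 = 66800 + 29500 = 96300

$96,300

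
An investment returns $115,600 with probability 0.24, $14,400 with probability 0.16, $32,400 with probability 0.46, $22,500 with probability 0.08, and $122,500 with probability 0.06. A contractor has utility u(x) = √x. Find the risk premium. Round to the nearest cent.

$7,186.44

E[u] = 0.24·√115600 + 0.16·√14400 + 0.46·√32400 + 0.08·√22500 + 0.06·√122500 = 0.24·340 + 0.16·120 + 0.46·180 + 0.08·150 + 0.06·350 = 216.6
CE = (216.6)² = 46915.56
Risk premium = EV − CE = 54102 − 46915.56 = 7186.44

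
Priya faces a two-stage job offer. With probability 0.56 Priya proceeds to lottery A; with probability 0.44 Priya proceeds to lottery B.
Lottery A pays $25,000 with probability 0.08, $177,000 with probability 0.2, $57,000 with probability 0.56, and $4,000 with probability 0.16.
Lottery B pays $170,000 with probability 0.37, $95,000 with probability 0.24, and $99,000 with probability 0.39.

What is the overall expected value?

EV(A) = 0.08 × 25000 + 0.2 × 177000 + 0.56 × 57000 + 0.16 × 4000 = 2000 + 35400 + 31920 + 640 = 69960
EV(B) = 0.37 × 170000 + 0.24 × 95000 + 0.39 × 99000 = 62900 + 22800 + 38610 = 124310
Overall = 0.56 × 69960 + 0.44 × 124310 = 39177.6 + 54696.4 = 93874

$93,874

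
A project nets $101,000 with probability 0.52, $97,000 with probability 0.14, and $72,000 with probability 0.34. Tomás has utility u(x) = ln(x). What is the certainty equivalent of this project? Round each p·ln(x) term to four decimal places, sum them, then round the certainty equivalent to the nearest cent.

E[u] = 0.52·ln(101000) + 0.14·ln(97000) + 0.34·ln(72000) = 5.9919 + 1.6075 + 3.8027 = 11.4021
CE = e^11.4021 ≈ 89509.50

$89,509.50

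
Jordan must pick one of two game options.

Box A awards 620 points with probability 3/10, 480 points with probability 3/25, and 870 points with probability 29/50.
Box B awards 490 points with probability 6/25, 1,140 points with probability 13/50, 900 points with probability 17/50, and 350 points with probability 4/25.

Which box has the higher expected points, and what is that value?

Box A = 3/10 × 620 + 3/25 × 480 + 29/50 × 870 = 186 + 57.6 + 504.6 = 748.2
Box B = 6/25 × 490 + 13/50 × 1140 + 17/50 × 900 + 4/25 × 350 = 117.6 + 296.4 + 306 + 56 = 776

Box B (776 points)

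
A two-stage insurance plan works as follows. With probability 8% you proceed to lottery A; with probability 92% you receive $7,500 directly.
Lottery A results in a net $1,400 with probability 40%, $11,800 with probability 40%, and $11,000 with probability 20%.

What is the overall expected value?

$7,498.40

EV(A) = 0.4 × 1400 + 0.4 × 11800 + 0.2 × 11000 = 560 + 4720 + 2200 = 7480
Branch B: 7500 (certain)
Overall = 0.08 × 7480 + 0.92 × 7500 = 598.4 + 6900 = 7498.4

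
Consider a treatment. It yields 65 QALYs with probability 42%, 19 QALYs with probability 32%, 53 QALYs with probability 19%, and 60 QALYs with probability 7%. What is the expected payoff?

EV = 0.42 × 65 + 0.32 × 19 + 0.19 × 53 + 0.07 × 60 = 27.3 + 6.08 + 10.07 + 4.2 = 47.65

47.65 QALYs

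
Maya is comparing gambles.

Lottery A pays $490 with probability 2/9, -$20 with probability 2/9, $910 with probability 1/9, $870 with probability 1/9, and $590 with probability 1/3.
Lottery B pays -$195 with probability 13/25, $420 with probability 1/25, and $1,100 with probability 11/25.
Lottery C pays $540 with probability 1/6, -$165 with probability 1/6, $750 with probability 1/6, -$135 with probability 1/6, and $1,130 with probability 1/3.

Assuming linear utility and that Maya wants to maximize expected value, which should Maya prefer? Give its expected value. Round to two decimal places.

Lottery C ($541.67)

Lottery A = 2/9 × 490 + 2/9 × (-20) + 1/9 × 910 + 1/9 × 870 + 1/3 × 590 = 108.8889 − 4.4444 + 101.1111 + 96.6667 + 196.6667 = 498.8889
Lottery B = 13/25 × (-195) + 1/25 × 420 + 11/25 × 1100 = -101.4 + 16.8 + 484 = 399.4
Lottery C = 1/6 × 540 + 1/6 × (-165) + 1/6 × 750 + 1/6 × (-135) + 1/3 × 1130 = 90 − 27.5 + 125 − 22.5 + 376.6667 = 541.6667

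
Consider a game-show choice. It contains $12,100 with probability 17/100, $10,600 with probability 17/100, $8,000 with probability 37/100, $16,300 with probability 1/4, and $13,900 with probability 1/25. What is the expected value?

EV = 17/100 × 12100 + 17/100 × 10600 + 37/100 × 8000 + 1/4 × 16300 + 1/25 × 13900 = 2057 + 1802 + 2960 + 4075 + 556 = 11450

$11,450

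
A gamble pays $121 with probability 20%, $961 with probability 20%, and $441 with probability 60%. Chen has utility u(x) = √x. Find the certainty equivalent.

E[u] = 0.2·√121 + 0.2·√961 + 0.6·√441 = 0.2·11 + 0.2·31 + 0.6·21 = 21
CE = (21)² = 441

$441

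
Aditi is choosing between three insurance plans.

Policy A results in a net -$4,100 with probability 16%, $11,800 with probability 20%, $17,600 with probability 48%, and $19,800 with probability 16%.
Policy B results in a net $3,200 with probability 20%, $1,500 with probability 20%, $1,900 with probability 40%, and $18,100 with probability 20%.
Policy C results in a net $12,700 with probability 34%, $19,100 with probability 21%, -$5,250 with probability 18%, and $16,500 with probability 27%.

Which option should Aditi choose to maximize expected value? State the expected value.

Policy A = 0.16 × (-4100) + 0.2 × 11800 + 0.48 × 17600 + 0.16 × 19800 = -656 + 2360 + 8448 + 3168 = 13320
Policy B = 0.2 × 3200 + 0.2 × 1500 + 0.4 × 1900 + 0.2 × 18100 = 640 + 300 + 760 + 3620 = 5320
Policy C = 0.34 × 12700 + 0.21 × 19100 + 0.18 × (-5250) + 0.27 × 16500 = 4318 + 4011 − 945 + 4455 = 11839

Policy A ($13,320)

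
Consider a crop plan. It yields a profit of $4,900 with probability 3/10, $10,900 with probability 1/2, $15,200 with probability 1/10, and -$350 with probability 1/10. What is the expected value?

$8,405

EV = 3/10 × 4900 + 1/2 × 10900 + 1/10 × 15200 + 1/10 × (-350) = 1470 + 5450 + 1520 − 35 = 8405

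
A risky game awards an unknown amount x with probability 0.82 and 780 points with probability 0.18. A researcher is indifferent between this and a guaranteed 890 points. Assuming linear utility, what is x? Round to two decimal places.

0.82·x + 0.18·780 = 890
0.82·x = 890 − 140.4 = 749.6
x = 749.6 / 0.82 = 914.1463

x = 914.15 points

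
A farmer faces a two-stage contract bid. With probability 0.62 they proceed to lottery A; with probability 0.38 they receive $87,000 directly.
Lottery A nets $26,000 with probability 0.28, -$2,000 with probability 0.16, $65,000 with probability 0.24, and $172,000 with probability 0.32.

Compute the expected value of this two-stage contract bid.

$81,172

EV(A) = 0.28 × 26000 + 0.16 × (-2000) + 0.24 × 65000 + 0.32 × 172000 = 7280 − 320 + 15600 + 55040 = 77600
Branch B: 87000 (certain)
Overall = 0.62 × 77600 + 0.38 × 87000 = 48112 + 33060 = 81172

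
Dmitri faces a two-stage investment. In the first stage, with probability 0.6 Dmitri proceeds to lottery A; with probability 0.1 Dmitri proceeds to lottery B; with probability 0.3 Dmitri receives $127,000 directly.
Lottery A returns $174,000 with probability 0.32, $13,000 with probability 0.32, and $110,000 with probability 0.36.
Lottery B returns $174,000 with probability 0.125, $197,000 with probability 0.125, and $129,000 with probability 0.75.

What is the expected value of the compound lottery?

$112,076.50

EV(A) = 0.32 × 174000 + 0.32 × 13000 + 0.36 × 110000 = 55680 + 4160 + 39600 = 99440
EV(B) = 0.125 × 174000 + 0.125 × 197000 + 0.75 × 129000 = 21750 + 24625 + 96750 = 143125
Branch C: 127000 (certain)
Overall = 0.6 × 99440 + 0.1 × 143125 + 0.3 × 127000 = 59664 + 14312.5 + 38100 = 112076.5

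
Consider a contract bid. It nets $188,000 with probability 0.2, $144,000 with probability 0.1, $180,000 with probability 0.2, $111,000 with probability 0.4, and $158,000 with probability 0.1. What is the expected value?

$148,200

EV = 0.2 × 188000 + 0.1 × 144000 + 0.2 × 180000 + 0.4 × 111000 + 0.1 × 158000 = 37600 + 14400 + 36000 + 44400 + 15800 = 148200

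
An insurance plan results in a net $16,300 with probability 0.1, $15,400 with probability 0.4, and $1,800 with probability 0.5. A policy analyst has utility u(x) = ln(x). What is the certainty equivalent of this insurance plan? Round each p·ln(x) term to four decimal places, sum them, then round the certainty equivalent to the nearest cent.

$5,294.90

E[u] = 0.1·ln(16300) + 0.4·ln(15400) + 0.5·ln(1800) = 0.9699 + 3.8568 + 3.7478 = 8.5745
CE = e^8.5745 ≈ 5294.90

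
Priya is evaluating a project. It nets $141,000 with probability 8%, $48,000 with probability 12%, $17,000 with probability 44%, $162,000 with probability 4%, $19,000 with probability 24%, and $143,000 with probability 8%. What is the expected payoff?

EV = 0.08 × 141000 + 0.12 × 48000 + 0.44 × 17000 + 0.04 × 162000 + 0.24 × 19000 + 0.08 × 143000 = 11280 + 5760 + 7480 + 6480 + 4560 + 11440 = 47000

$47,000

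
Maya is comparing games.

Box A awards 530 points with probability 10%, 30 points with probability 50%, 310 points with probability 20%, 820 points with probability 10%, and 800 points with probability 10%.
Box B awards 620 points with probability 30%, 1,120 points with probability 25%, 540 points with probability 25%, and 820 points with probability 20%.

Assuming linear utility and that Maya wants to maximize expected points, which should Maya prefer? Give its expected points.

Box B (765 points)

Box A = 0.1 × 530 + 0.5 × 30 + 0.2 × 310 + 0.1 × 820 + 0.1 × 800 = 53 + 15 + 62 + 82 + 80 = 292
Box B = 0.3 × 620 + 0.25 × 1120 + 0.25 × 540 + 0.2 × 820 = 186 + 280 + 135 + 164 = 765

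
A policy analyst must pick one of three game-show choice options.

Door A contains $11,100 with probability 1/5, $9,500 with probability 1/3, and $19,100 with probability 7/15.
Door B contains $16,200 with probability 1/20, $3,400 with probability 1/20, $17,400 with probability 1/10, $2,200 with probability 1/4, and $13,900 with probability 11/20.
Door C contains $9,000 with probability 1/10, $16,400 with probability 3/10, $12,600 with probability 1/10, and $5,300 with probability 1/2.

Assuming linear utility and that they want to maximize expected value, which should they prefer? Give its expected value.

Door A = 1/5 × 11100 + 1/3 × 9500 + 7/15 × 19100 = 2220 + 3166.6667 + 8913.3333 = 14300
Door B = 1/20 × 16200 + 1/20 × 3400 + 1/10 × 17400 + 1/4 × 2200 + 11/20 × 13900 = 810 + 170 + 1740 + 550 + 7645 = 10915
Door C = 1/10 × 9000 + 3/10 × 16400 + 1/10 × 12600 + 1/2 × 5300 = 900 + 4920 + 1260 + 2650 = 9730

Door A ($14,300)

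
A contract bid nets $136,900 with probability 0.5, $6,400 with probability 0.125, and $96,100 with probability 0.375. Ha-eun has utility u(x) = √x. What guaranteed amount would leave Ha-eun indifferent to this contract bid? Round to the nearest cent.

$96,876.56

E[u] = 0.5·√136900 + 0.125·√6400 + 0.375·√96100 = 0.5·370 + 0.125·80 + 0.375·310 = 311.25
CE = (311.25)² = 96876.5625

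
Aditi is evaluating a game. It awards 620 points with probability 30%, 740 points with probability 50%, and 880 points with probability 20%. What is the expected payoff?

732 points

EV = 0.3 × 620 + 0.5 × 740 + 0.2 × 880 = 186 + 370 + 176 = 732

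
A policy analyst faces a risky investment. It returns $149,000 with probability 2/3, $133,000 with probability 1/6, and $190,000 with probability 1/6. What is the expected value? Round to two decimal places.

$153,166.67

EV = 2/3 × 149000 + 1/6 × 133000 + 1/6 × 190000 = 99333.3333 + 22166.6667 + 31666.6667 = 153166.6667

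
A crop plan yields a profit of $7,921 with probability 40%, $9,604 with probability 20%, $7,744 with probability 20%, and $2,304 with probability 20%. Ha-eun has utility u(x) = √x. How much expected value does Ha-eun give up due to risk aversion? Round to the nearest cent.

$309.04

E[u] = 0.4·√7921 + 0.2·√9604 + 0.2·√7744 + 0.2·√2304 = 0.4·89 + 0.2·98 + 0.2·88 + 0.2·48 = 82.4
CE = (82.4)² = 6789.76
Risk premium = EV − CE = 7098.8 − 6789.76 = 309.04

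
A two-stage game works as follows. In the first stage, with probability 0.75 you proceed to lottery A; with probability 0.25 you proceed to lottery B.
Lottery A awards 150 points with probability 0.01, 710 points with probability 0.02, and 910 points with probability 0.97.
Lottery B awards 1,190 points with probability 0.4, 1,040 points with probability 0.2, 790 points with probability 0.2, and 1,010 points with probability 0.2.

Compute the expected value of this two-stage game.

934.8 points

EV(A) = 0.01 × 150 + 0.02 × 710 + 0.97 × 910 = 1.5 + 14.2 + 882.7 = 898.4
EV(B) = 0.4 × 1190 + 0.2 × 1040 + 0.2 × 790 + 0.2 × 1010 = 476 + 208 + 158 + 202 = 1044
Overall = 0.75 × 898.4 + 0.25 × 1044 = 673.8 + 261 = 934.8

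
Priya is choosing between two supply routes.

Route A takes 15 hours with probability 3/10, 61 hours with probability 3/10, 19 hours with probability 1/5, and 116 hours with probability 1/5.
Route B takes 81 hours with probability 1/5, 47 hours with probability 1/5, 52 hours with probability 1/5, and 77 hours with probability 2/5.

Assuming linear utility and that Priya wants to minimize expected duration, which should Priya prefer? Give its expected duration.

Route A (49.8 hours)

Route A = 3/10 × 15 + 3/10 × 61 + 1/5 × 19 + 1/5 × 116 = 4.5 + 18.3 + 3.8 + 23.2 = 49.8
Route B = 1/5 × 81 + 1/5 × 47 + 1/5 × 52 + 2/5 × 77 = 16.2 + 9.4 + 10.4 + 30.8 = 66.8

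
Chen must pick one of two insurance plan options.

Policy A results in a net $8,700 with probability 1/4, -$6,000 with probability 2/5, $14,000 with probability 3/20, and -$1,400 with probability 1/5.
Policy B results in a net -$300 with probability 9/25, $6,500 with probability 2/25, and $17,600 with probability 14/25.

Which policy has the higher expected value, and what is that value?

Policy A = 1/4 × 8700 + 2/5 × (-6000) + 3/20 × 14000 + 1/5 × (-1400) = 2175 − 2400 + 2100 − 280 = 1595
Policy B = 9/25 × (-300) + 2/25 × 6500 + 14/25 × 17600 = -108 + 520 + 9856 = 10268

Policy B ($10,268)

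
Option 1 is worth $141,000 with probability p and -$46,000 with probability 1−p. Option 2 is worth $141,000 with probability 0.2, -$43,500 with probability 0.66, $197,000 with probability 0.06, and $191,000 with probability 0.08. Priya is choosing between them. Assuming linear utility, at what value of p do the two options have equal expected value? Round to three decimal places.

p = 0.388

EV(Option 2) = 0.2 × 141000 + 0.66 × (-43500) + 0.06 × 197000 + 0.08 × 191000 = 28200 − 28710 + 11820 + 15280 = 26590
p·141000 + (1−p)·(-46000) = 26590
187000p − 46000 = 26590
p = (26590 + 46000) / 187000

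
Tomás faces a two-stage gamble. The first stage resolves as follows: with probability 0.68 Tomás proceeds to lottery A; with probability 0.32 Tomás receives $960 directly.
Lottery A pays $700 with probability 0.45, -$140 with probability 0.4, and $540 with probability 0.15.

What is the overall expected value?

EV(A) = 0.45 × 700 + 0.4 × (-140) + 0.15 × 540 = 315 − 56 + 81 = 340
Branch B: 960 (certain)
Overall = 0.68 × 340 + 0.32 × 960 = 231.2 + 307.2 = 538.4

$538.40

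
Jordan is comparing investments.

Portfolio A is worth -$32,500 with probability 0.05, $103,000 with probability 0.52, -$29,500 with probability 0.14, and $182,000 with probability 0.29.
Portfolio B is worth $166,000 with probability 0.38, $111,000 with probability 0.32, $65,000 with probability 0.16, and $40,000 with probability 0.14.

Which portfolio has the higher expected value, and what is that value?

Portfolio B ($114,600)

Portfolio A = 0.05 × (-32500) + 0.52 × 103000 + 0.14 × (-29500) + 0.29 × 182000 = -1625 + 53560 − 4130 + 52780 = 100585
Portfolio B = 0.38 × 166000 + 0.32 × 111000 + 0.16 × 65000 + 0.14 × 40000 = 63080 + 35520 + 10400 + 5600 = 114600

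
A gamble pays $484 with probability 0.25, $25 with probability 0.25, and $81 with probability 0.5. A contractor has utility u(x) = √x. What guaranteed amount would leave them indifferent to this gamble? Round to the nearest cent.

E[u] = 0.25·√484 + 0.25·√25 + 0.5·√81 = 0.25·22 + 0.25·5 + 0.5·9 = 11.25
CE = (11.25)² = 126.5625

$126.56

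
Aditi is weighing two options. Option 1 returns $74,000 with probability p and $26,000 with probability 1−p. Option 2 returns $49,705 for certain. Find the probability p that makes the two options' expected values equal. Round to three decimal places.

p·74000 + (1−p)·26000 = 49705
48000p + 26000 = 49705
p = (49705 − 26000) / 48000

p = 0.494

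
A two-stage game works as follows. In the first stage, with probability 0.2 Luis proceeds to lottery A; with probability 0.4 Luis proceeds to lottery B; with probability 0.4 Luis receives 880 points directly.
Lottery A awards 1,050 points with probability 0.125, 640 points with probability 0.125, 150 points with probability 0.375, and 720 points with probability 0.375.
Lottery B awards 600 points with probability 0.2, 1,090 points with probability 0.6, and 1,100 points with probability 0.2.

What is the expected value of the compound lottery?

857.1 points

EV(A) = 0.125 × 1050 + 0.125 × 640 + 0.375 × 150 + 0.375 × 720 = 131.25 + 80 + 56.25 + 270 = 537.5
EV(B) = 0.2 × 600 + 0.6 × 1090 + 0.2 × 1100 = 120 + 654 + 220 = 994
Branch C: 880 (certain)
Overall = 0.2 × 537.5 + 0.4 × 994 + 0.4 × 880 = 107.5 + 397.6 + 352 = 857.1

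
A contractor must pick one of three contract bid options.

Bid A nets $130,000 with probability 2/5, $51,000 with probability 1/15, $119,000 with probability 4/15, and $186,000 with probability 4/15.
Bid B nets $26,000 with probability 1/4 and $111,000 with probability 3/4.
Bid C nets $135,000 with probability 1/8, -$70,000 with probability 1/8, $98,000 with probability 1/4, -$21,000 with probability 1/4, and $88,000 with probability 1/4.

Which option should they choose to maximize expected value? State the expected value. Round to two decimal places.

Bid A ($136,733.33)

Bid A = 2/5 × 130000 + 1/15 × 51000 + 4/15 × 119000 + 4/15 × 186000 = 52000 + 3400 + 31733.3333 + 49600 = 136733.3333
Bid B = 1/4 × 26000 + 3/4 × 111000 = 6500 + 83250 = 89750
Bid C = 1/8 × 135000 + 1/8 × (-70000) + 1/4 × 98000 + 1/4 × (-21000) + 1/4 × 88000 = 16875 − 8750 + 24500 − 5250 + 22000 = 49375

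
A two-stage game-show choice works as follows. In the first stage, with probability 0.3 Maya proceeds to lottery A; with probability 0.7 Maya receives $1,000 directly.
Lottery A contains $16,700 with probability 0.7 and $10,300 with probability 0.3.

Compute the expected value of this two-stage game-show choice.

EV(A) = 0.7 × 16700 + 0.3 × 10300 = 11690 + 3090 = 14780
Branch B: 1000 (certain)
Overall = 0.3 × 14780 + 0.7 × 1000 = 4434 + 700 = 5134

$5,134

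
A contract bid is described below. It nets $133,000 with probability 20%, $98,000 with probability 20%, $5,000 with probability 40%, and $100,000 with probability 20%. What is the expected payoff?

EV = 0.2 × 133000 + 0.2 × 98000 + 0.4 × 5000 + 0.2 × 100000 = 26600 + 19600 + 2000 + 20000 = 68200

$68,200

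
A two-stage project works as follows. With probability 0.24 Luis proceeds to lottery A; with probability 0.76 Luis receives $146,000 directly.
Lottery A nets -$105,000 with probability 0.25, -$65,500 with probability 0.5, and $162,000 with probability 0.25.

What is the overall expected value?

$106,520

EV(A) = 0.25 × (-105000) + 0.5 × (-65500) + 0.25 × 162000 = -26250 − 32750 + 40500 = -18500
Branch B: 146000 (certain)
Overall = 0.24 × (-18500) + 0.76 × 146000 = -4440 + 110960 = 106520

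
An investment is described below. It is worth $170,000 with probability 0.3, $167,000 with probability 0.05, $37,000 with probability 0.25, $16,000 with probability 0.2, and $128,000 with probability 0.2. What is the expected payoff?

EV = 0.3 × 170000 + 0.05 × 167000 + 0.25 × 37000 + 0.2 × 16000 + 0.2 × 128000 = 51000 + 8350 + 9250 + 3200 + 25600 = 97400

$97,400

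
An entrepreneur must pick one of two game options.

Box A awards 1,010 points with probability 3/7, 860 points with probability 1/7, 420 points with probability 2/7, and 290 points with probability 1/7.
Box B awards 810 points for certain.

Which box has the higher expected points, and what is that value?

Box B (810 points)

Box A = 3/7 × 1010 + 1/7 × 860 + 2/7 × 420 + 1/7 × 290 = 432.8571 + 122.8571 + 120 + 41.4286 = 717.1429
Box B: 810 (certain)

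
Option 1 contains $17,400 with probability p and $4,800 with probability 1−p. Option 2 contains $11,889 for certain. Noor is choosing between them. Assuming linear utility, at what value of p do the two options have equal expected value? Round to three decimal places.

p·17400 + (1−p)·4800 = 11889
12600p + 4800 = 11889
p = (11889 − 4800) / 12600

p = 0.563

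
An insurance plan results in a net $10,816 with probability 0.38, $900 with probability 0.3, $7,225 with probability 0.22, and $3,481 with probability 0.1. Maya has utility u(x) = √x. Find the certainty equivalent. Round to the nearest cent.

E[u] = 0.38·√10816 + 0.3·√900 + 0.22·√7225 + 0.1·√3481 = 0.38·104 + 0.3·30 + 0.22·85 + 0.1·59 = 73.12
CE = (73.12)² = 5346.5344

$5,346.53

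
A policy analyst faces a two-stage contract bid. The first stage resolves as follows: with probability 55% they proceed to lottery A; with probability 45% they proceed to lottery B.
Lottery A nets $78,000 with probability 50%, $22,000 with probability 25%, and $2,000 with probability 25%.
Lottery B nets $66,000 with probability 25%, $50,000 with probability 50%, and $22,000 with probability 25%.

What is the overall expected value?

EV(A) = 0.5 × 78000 + 0.25 × 22000 + 0.25 × 2000 = 39000 + 5500 + 500 = 45000
EV(B) = 0.25 × 66000 + 0.5 × 50000 + 0.25 × 22000 = 16500 + 25000 + 5500 = 47000
Overall = 0.55 × 45000 + 0.45 × 47000 = 24750 + 21150 = 45900

$45,900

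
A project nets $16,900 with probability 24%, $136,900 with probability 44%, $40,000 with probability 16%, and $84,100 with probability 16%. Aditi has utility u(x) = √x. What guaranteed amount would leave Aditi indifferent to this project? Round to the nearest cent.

E[u] = 0.24·√16900 + 0.44·√136900 + 0.16·√40000 + 0.16·√84100 = 0.24·130 + 0.44·370 + 0.16·200 + 0.16·290 = 272.4
CE = (272.4)² = 74201.76

$74,201.76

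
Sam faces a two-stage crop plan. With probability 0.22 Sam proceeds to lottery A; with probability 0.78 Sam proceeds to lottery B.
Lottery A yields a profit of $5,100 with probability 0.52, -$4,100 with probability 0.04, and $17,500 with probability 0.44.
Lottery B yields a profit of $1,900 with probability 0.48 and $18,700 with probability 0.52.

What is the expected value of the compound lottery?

EV(A) = 0.52 × 5100 + 0.04 × (-4100) + 0.44 × 17500 = 2652 − 164 + 7700 = 10188
EV(B) = 0.48 × 1900 + 0.52 × 18700 = 912 + 9724 = 10636
Overall = 0.22 × 10188 + 0.78 × 10636 = 2241.36 + 8296.08 = 10537.44

$10,537.44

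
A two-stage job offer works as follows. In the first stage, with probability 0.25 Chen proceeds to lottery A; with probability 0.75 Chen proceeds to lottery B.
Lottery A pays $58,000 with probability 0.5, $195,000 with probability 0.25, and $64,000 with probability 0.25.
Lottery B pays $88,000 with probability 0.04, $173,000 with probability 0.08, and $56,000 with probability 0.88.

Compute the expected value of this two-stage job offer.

$73,417.50

EV(A) = 0.5 × 58000 + 0.25 × 195000 + 0.25 × 64000 = 29000 + 48750 + 16000 = 93750
EV(B) = 0.04 × 88000 + 0.08 × 173000 + 0.88 × 56000 = 3520 + 13840 + 49280 = 66640
Overall = 0.25 × 93750 + 0.75 × 66640 = 23437.5 + 49980 = 73417.5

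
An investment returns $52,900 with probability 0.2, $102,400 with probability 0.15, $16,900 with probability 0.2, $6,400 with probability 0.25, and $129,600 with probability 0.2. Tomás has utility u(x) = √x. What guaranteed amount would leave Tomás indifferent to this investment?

$44,944

E[u] = 0.2·√52900 + 0.15·√102400 + 0.2·√16900 + 0.25·√6400 + 0.2·√129600 = 0.2·230 + 0.15·320 + 0.2·130 + 0.25·80 + 0.2·360 = 212
CE = (212)² = 44944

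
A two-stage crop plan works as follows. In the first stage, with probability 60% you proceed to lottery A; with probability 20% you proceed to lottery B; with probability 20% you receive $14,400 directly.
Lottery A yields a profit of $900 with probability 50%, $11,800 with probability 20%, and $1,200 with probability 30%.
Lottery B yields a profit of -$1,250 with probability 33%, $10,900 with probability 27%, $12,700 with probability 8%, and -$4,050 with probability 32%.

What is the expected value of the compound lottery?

EV(A) = 0.5 × 900 + 0.2 × 11800 + 0.3 × 1200 = 450 + 2360 + 360 = 3170
EV(B) = 0.33 × (-1250) + 0.27 × 10900 + 0.08 × 12700 + 0.32 × (-4050) = -412.5 + 2943 + 1016 − 1296 = 2250.5
Branch C: 14400 (certain)
Overall = 0.6 × 3170 + 0.2 × 2250.5 + 0.2 × 14400 = 1902 + 450.1 + 2880 = 5232.1

$5,232.10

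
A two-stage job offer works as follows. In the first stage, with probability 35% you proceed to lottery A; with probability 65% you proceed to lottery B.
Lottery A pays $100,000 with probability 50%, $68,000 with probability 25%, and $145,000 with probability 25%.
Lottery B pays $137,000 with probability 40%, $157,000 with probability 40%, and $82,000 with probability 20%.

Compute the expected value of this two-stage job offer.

EV(A) = 0.5 × 100000 + 0.25 × 68000 + 0.25 × 145000 = 50000 + 17000 + 36250 = 103250
EV(B) = 0.4 × 137000 + 0.4 × 157000 + 0.2 × 82000 = 54800 + 62800 + 16400 = 134000
Overall = 0.35 × 103250 + 0.65 × 134000 = 36137.5 + 87100 = 123237.5

$123,237.50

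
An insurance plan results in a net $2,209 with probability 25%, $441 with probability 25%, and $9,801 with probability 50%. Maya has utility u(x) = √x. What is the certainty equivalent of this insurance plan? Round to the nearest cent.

$4,422.25

E[u] = 0.25·√2209 + 0.25·√441 + 0.5·√9801 = 0.25·47 + 0.25·21 + 0.5·99 = 66.5
CE = (66.5)² = 4422.25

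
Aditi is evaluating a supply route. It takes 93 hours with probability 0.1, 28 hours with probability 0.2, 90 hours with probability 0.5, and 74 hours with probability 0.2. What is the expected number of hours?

EV = 0.1 × 93 + 0.2 × 28 + 0.5 × 90 + 0.2 × 74 = 9.3 + 5.6 + 45 + 14.8 = 74.7

74.7 hours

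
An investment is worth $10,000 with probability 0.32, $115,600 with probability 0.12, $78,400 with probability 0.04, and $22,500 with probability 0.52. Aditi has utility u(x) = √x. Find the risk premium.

$5,664

E[u] = 0.32·√10000 + 0.12·√115600 + 0.04·√78400 + 0.52·√22500 = 0.32·100 + 0.12·340 + 0.04·280 + 0.52·150 = 162
CE = (162)² = 26244
Risk premium = EV − CE = 31908 − 26244 = 5664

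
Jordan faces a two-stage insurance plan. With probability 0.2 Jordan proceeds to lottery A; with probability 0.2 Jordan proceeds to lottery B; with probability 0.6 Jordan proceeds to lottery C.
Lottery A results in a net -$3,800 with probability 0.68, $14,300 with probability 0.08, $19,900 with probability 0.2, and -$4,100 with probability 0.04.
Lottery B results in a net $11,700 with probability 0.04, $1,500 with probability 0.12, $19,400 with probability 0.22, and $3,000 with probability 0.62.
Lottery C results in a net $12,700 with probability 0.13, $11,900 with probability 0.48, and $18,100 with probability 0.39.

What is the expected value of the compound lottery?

EV(A) = 0.68 × (-3800) + 0.08 × 14300 + 0.2 × 19900 + 0.04 × (-4100) = -2584 + 1144 + 3980 − 164 = 2376
EV(B) = 0.04 × 11700 + 0.12 × 1500 + 0.22 × 19400 + 0.62 × 3000 = 468 + 180 + 4268 + 1860 = 6776
EV(C) = 0.13 × 12700 + 0.48 × 11900 + 0.39 × 18100 = 1651 + 5712 + 7059 = 14422
Overall = 0.2 × 2376 + 0.2 × 6776 + 0.6 × 14422 = 475.2 + 1355.2 + 8653.2 = 10483.6

$10,483.60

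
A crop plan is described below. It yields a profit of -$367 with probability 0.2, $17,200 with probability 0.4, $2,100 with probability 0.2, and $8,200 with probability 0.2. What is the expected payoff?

$8,866.60

EV = 0.2 × (-367) + 0.4 × 17200 + 0.2 × 2100 + 0.2 × 8200 = -73.4 + 6880 + 420 + 1640 = 8866.6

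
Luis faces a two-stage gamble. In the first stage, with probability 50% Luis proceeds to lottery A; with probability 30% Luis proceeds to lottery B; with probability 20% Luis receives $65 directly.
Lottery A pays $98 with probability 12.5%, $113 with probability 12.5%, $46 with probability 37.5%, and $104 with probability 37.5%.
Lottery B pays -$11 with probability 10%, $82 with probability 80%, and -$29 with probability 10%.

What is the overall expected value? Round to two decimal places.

$72.79

EV(A) = 0.125 × 98 + 0.125 × 113 + 0.375 × 46 + 0.375 × 104 = 12.25 + 14.125 + 17.25 + 39 = 82.625
EV(B) = 0.1 × (-11) + 0.8 × 82 + 0.1 × (-29) = -1.1 + 65.6 − 2.9 = 61.6
Branch C: 65 (certain)
Overall = 0.5 × 82.625 + 0.3 × 61.6 + 0.2 × 65 = 41.3125 + 18.48 + 13 = 72.7925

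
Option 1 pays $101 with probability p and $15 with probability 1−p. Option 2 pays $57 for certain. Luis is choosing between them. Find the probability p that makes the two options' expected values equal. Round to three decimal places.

p = 0.488

p·101 + (1−p)·15 = 57
86p + 15 = 57
p = (57 − 15) / 86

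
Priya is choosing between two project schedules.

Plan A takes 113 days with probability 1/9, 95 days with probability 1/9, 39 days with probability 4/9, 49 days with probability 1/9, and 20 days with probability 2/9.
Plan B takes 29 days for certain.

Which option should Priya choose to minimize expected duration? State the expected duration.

Plan B (29 days)

Plan A = 1/9 × 113 + 1/9 × 95 + 4/9 × 39 + 1/9 × 49 + 2/9 × 20 = 12.5556 + 10.5556 + 17.3333 + 5.4444 + 4.4444 = 50.3333
Plan B: 29 (certain)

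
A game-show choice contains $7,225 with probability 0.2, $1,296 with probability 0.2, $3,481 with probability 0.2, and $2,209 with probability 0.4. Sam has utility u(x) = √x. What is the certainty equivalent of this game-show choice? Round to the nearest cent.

E[u] = 0.2·√7225 + 0.2·√1296 + 0.2·√3481 + 0.4·√2209 = 0.2·85 + 0.2·36 + 0.2·59 + 0.4·47 = 54.8
CE = (54.8)² = 3003.04

$3,003.04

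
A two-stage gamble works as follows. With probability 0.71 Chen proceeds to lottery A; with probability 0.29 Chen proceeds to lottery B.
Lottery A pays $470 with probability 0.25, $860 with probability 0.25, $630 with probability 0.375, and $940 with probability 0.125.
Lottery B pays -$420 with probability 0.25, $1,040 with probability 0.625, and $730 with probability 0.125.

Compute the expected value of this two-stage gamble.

$671.75

EV(A) = 0.25 × 470 + 0.25 × 860 + 0.375 × 630 + 0.125 × 940 = 117.5 + 215 + 236.25 + 117.5 = 686.25
EV(B) = 0.25 × (-420) + 0.625 × 1040 + 0.125 × 730 = -105 + 650 + 91.25 = 636.25
Overall = 0.71 × 686.25 + 0.29 × 636.25 = 487.2375 + 184.5125 = 671.75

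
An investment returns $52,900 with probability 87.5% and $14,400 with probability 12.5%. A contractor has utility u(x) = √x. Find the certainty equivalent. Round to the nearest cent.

$46,764.06

E[u] = 0.875·√52900 + 0.125·√14400 = 0.875·230 + 0.125·120 = 216.25
CE = (216.25)² = 46764.0625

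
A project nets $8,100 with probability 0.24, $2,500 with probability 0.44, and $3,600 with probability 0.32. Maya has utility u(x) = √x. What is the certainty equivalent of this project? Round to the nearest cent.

E[u] = 0.24·√8100 + 0.44·√2500 + 0.32·√3600 = 0.24·90 + 0.44·50 + 0.32·60 = 62.8
CE = (62.8)² = 3943.84

$3,943.84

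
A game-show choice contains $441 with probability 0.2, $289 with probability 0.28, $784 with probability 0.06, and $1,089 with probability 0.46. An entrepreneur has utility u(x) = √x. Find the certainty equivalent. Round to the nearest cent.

$666.67

E[u] = 0.2·√441 + 0.28·√289 + 0.06·√784 + 0.46·√1089 = 0.2·21 + 0.28·17 + 0.06·28 + 0.46·33 = 25.82
CE = (25.82)² = 666.6724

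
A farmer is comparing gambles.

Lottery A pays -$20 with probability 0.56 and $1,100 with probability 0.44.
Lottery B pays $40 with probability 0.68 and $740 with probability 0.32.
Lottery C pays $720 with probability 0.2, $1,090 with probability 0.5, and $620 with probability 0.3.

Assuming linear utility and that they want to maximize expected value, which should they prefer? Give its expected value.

Lottery C ($875)

Lottery A = 0.56 × (-20) + 0.44 × 1100 = -11.2 + 484 = 472.8
Lottery B = 0.68 × 40 + 0.32 × 740 = 27.2 + 236.8 = 264
Lottery C = 0.2 × 720 + 0.5 × 1090 + 0.3 × 620 = 144 + 545 + 186 = 875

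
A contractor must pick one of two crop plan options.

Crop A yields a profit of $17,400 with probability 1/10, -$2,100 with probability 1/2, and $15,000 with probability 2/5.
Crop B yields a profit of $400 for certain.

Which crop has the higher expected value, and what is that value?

Crop A = 1/10 × 17400 + 1/2 × (-2100) + 2/5 × 15000 = 1740 − 1050 + 6000 = 6690
Crop B: 400 (certain)

Crop A ($6,690)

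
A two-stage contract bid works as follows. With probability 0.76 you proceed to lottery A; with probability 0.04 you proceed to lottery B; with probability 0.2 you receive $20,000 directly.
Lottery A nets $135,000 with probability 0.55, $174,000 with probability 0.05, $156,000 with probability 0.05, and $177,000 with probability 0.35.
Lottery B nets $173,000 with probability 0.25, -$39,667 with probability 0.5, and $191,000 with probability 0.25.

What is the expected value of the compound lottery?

$122,898.66

EV(A) = 0.55 × 135000 + 0.05 × 174000 + 0.05 × 156000 + 0.35 × 177000 = 74250 + 8700 + 7800 + 61950 = 152700
EV(B) = 0.25 × 173000 + 0.5 × (-39667) + 0.25 × 191000 = 43250 − 19833.5 + 47750 = 71166.5
Branch C: 20000 (certain)
Overall = 0.76 × 152700 + 0.04 × 71166.5 + 0.2 × 20000 = 116052 + 2846.66 + 4000 = 122898.66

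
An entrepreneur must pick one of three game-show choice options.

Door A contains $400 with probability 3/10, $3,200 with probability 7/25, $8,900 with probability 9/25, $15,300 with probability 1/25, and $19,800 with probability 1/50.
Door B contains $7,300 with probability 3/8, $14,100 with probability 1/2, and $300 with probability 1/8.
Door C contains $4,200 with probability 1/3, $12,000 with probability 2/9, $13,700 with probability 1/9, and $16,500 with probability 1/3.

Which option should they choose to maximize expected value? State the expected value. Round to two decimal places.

Door A = 3/10 × 400 + 7/25 × 3200 + 9/25 × 8900 + 1/25 × 15300 + 1/50 × 19800 = 120 + 896 + 3204 + 612 + 396 = 5228
Door B = 3/8 × 7300 + 1/2 × 14100 + 1/8 × 300 = 2737.5 + 7050 + 37.5 = 9825
Door C = 1/3 × 4200 + 2/9 × 12000 + 1/9 × 13700 + 1/3 × 16500 = 1400 + 2666.6667 + 1522.2222 + 5500 = 11088.8889

Door C ($11,088.89)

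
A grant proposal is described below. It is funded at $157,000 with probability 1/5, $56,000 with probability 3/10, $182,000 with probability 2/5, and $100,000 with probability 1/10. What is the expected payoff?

EV = 1/5 × 157000 + 3/10 × 56000 + 2/5 × 182000 + 1/10 × 100000 = 31400 + 16800 + 72800 + 10000 = 131000

$131,000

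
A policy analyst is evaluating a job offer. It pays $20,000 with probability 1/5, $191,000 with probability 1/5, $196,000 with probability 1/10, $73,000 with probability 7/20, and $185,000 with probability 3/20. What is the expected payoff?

EV = 1/5 × 20000 + 1/5 × 191000 + 1/10 × 196000 + 7/20 × 73000 + 3/20 × 185000 = 4000 + 38200 + 19600 + 25550 + 27750 = 115100

$115,100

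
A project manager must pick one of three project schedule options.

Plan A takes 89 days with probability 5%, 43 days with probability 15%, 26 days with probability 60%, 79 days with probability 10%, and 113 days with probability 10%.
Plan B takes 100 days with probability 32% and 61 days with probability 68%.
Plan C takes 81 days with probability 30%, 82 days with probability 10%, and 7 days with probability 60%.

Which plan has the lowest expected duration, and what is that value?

Plan C (36.7 days)

Plan A = 0.05 × 89 + 0.15 × 43 + 0.6 × 26 + 0.1 × 79 + 0.1 × 113 = 4.45 + 6.45 + 15.6 + 7.9 + 11.3 = 45.7
Plan B = 0.32 × 100 + 0.68 × 61 = 32 + 41.48 = 73.48
Plan C = 0.3 × 81 + 0.1 × 82 + 0.6 × 7 = 24.3 + 8.2 + 4.2 = 36.7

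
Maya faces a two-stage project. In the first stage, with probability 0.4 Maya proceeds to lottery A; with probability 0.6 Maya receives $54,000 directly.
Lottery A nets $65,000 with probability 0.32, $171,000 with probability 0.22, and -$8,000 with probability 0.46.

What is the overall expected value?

$54,296

EV(A) = 0.32 × 65000 + 0.22 × 171000 + 0.46 × (-8000) = 20800 + 37620 − 3680 = 54740
Branch B: 54000 (certain)
Overall = 0.4 × 54740 + 0.6 × 54000 = 21896 + 32400 = 54296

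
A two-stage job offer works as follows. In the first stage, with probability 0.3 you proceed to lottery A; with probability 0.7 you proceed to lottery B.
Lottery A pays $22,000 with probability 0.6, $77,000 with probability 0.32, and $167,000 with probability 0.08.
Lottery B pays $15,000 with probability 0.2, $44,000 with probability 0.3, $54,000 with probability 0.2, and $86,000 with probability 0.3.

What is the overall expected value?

EV(A) = 0.6 × 22000 + 0.32 × 77000 + 0.08 × 167000 = 13200 + 24640 + 13360 = 51200
EV(B) = 0.2 × 15000 + 0.3 × 44000 + 0.2 × 54000 + 0.3 × 86000 = 3000 + 13200 + 10800 + 25800 = 52800
Overall = 0.3 × 51200 + 0.7 × 52800 = 15360 + 36960 = 52320

$52,320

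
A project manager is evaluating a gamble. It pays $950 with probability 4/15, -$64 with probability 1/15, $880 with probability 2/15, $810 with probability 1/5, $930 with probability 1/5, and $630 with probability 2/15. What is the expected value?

$798.40

EV = 4/15 × 950 + 1/15 × (-64) + 2/15 × 880 + 1/5 × 810 + 1/5 × 930 + 2/15 × 630 = 253.3333 − 4.2667 + 117.3333 + 162 + 186 + 84 = 798.4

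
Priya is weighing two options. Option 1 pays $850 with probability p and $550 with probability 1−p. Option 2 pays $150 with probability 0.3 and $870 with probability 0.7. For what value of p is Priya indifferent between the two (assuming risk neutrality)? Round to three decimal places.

p = 0.347

EV(Option 2) = 0.3 × 150 + 0.7 × 870 = 45 + 609 = 654
p·850 + (1−p)·550 = 654
300p + 550 = 654
p = (654 − 550) / 300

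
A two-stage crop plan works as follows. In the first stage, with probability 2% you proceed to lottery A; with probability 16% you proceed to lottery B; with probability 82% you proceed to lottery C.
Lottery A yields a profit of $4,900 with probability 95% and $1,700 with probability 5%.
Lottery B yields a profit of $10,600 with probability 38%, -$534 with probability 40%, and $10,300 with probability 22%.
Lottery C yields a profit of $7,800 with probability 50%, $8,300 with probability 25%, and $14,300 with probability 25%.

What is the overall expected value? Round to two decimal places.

EV(A) = 0.95 × 4900 + 0.05 × 1700 = 4655 + 85 = 4740
EV(B) = 0.38 × 10600 + 0.4 × (-534) + 0.22 × 10300 = 4028 − 213.6 + 2266 = 6080.4
EV(C) = 0.5 × 7800 + 0.25 × 8300 + 0.25 × 14300 = 3900 + 2075 + 3575 = 9550
Overall = 0.02 × 4740 + 0.16 × 6080.4 + 0.82 × 9550 = 94.8 + 972.864 + 7831 = 8898.664

$8,898.66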